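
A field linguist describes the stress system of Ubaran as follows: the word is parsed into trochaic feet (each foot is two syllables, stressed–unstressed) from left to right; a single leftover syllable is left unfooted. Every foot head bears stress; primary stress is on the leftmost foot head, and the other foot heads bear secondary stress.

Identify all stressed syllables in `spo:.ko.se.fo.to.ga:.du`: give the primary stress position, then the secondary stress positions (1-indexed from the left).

primary 1, secondary 3, 5

Parse left to right into trochaic (ˈσσ) feet: (ˈspo:.ko) (ˈse.fo) (ˈto.ga:) du. Syllable 7 is left unfooted.
Foot heads (stressed positions): 1, 3, 5.
End Rule Leftmost: primary stress on the leftmost head = syllable 1.
Secondary stress on 3, 5: ˈspo:.ko.ˌse.fo.ˌto.ga:.du.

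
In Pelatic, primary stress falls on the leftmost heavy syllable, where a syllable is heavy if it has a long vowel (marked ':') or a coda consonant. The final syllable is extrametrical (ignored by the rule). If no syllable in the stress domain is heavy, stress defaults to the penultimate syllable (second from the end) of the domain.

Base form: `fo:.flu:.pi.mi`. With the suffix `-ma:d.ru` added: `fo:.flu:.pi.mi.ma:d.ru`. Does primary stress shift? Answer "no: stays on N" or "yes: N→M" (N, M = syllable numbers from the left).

no: stays on 1

Base `fo:.flu:.pi.mi` (4 syllables):
  The final syllable (4, mi) is extrametrical; the stress domain is syllables 1–3.
  Weights: 1 fo: H, 2 flu: H, 3 pi L.
  Heavy syllables in the domain: 1, 2. The leftmost is syllable 1 (fo:).
  → primary stress on syllable 1.
Suffixed `fo:.flu:.pi.mi.ma:d.ru` (6 syllables):
  The final syllable (6, ru) is extrametrical; the stress domain is syllables 1–5.
  Weights: 1 fo: H, 2 flu: H, 3 pi L, 4 mi L, 5 ma:d H.
  Heavy syllables in the domain: 1, 2, 5. The leftmost is syllable 1 (fo:).
  → primary stress on syllable 1.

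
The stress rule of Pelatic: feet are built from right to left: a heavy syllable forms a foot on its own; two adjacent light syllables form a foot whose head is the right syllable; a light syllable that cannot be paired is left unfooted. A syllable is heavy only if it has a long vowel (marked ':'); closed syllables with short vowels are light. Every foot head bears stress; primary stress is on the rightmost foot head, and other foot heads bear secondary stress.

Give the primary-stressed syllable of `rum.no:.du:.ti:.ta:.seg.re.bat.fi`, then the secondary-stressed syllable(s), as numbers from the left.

Weights: 1 rum L, 2 no: H, 3 du: H, 4 ti: H, 5 ta: H, 6 seg L, 7 re L, 8 bat L, 9 fi L.
Parse right to left (heavy = foot alone; LL = one foot; stranded L unfooted): rum (ˈno:) (ˈdu:) (ˈti:) (ˈta:) (seg.ˈre) (bat.ˈfi).
Foot heads: 2, 3, 4, 5, 7, 9.
Primary stress on the rightmost head = syllable 9.
Secondary stress on 2, 3, 4, 5, 7: rum.ˌno:.ˌdu:.ˌti:.ˌta:.seg.ˌre.bat.ˈfi.

primary 9, secondary 2, 3, 4, 5, 7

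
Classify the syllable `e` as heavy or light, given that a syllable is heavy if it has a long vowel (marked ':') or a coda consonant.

light

`e`: short vowel, open (no coda). Short vowel, open → light.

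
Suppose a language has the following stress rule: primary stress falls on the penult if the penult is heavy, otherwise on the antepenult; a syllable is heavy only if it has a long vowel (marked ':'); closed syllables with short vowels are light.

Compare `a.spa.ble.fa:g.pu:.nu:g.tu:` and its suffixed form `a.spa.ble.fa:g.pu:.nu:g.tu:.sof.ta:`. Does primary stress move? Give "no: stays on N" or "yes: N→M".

yes: 6→7

Base `a.spa.ble.fa:g.pu:.nu:g.tu:` (7 syllables):
  Weights: 5 pu: H, 6 nu:g H, 7 tu: H.
  The penult (syllable 6, nu:g) is heavy, so it takes stress.
  → primary stress on syllable 6.
Suffixed `a.spa.ble.fa:g.pu:.nu:g.tu:.sof.ta:` (9 syllables):
  Weights: 7 tu: H, 8 sof L, 9 ta: H.
  The penult (syllable 8, sof) is light, so stress falls on the antepenult (syllable 7, tu:).
  → primary stress on syllable 7.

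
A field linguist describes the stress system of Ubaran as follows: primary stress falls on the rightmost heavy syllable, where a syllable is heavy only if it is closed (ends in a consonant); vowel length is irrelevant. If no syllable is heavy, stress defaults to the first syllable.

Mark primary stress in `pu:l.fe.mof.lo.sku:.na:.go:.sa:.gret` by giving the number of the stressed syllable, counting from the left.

9

Weights: 1 pu:l H, 2 fe L, 3 mof H, 4 lo L, 5 sku: L, 6 na: L, 7 go: L, 8 sa: L, 9 gret H.
Heavy syllables in the domain: 1, 3, 9. The rightmost is syllable 9 (gret).
Primary stress: syllable 9 → pu:l.fe.mof.lo.sku:.na:.go:.sa:.ˈgret.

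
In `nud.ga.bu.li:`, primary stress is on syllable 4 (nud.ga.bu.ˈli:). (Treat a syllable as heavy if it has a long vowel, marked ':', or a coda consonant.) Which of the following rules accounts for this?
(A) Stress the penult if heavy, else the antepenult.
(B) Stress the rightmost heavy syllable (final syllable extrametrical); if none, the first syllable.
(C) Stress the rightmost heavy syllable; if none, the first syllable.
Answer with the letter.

Rule A → syllable 2 (observed: 4).
Rule B → syllable 1 (observed: 4).
Rule C → syllable 4 ✓.

C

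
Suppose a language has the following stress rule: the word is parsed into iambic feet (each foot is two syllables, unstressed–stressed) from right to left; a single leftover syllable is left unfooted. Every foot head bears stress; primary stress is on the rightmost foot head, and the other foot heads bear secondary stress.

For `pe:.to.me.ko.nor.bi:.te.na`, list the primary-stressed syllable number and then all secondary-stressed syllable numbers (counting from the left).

Parse right to left into iambic (σˈσ) feet: (pe:.ˈto) (me.ˈko) (nor.ˈbi:) (te.ˈna).
Foot heads (stressed positions): 2, 4, 6, 8.
End Rule Rightmost: primary stress on the rightmost head = syllable 8.
Secondary stress on 2, 4, 6: pe:.ˌto.me.ˌko.nor.ˌbi:.te.ˈna.

primary 8, secondary 2, 4, 6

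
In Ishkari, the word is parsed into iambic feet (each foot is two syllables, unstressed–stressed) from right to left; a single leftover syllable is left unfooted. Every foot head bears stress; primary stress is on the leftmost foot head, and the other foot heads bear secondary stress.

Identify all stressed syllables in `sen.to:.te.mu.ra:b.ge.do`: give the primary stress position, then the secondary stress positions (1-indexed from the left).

Parse right to left into iambic (σˈσ) feet: sen (to:.ˈte) (mu.ˈra:b) (ge.ˈdo). Syllable 1 is left unfooted.
Foot heads (stressed positions): 3, 5, 7.
End Rule Leftmost: primary stress on the leftmost head = syllable 3.
Secondary stress on 5, 7: sen.to:.ˈte.mu.ˌra:b.ge.ˌdo.

primary 3, secondary 5, 7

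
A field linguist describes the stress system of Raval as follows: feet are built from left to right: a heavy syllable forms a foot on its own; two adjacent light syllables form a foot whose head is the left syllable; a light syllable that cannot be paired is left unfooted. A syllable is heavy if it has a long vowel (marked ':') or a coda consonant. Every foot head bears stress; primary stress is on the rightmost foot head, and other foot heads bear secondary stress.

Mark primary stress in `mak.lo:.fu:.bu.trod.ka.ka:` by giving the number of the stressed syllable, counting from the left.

7

Weights: 1 mak H, 2 lo: H, 3 fu: H, 4 bu L, 5 trod H, 6 ka L, 7 ka: H.
Parse left to right (heavy = foot alone; LL = one foot; stranded L unfooted): (ˈmak) (ˈlo:) (ˈfu:) bu (ˈtrod) ka (ˈka:).
Foot heads: 1, 2, 3, 5, 7.
Primary stress on the rightmost head = syllable 7.
Primary stress: syllable 7 → mak.lo:.fu:.bu.trod.ka.ˈka:.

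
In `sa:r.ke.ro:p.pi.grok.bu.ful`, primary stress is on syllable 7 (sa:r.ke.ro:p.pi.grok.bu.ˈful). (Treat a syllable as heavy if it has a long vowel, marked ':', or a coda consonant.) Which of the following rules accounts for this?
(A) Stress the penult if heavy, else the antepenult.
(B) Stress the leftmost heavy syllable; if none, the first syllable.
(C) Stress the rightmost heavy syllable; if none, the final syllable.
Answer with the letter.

C

Rule A → syllable 5 (observed: 7).
Rule B → syllable 1 (observed: 7).
Rule C → syllable 7 ✓.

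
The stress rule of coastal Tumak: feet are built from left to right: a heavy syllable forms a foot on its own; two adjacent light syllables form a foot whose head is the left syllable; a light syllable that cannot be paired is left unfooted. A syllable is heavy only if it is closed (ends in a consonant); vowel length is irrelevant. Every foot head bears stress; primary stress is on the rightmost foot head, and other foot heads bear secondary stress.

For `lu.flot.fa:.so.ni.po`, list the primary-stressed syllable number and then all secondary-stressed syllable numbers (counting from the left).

Weights: 1 lu L, 2 flot H, 3 fa: L, 4 so L, 5 ni L, 6 po L.
Parse left to right (heavy = foot alone; LL = one foot; stranded L unfooted): lu (ˈflot) (ˈfa:.so) (ˈni.po).
Foot heads: 2, 3, 5.
Primary stress on the rightmost head = syllable 5.
Secondary stress on 2, 3: lu.ˌflot.ˌfa:.so.ˈni.po.

primary 5, secondary 2, 3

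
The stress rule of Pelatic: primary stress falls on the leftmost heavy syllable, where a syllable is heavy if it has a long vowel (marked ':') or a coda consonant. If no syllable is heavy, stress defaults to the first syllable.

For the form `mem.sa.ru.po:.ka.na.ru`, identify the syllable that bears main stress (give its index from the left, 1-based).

Weights: 1 mem H, 2 sa L, 3 ru L, 4 po: H, 5 ka L, 6 na L, 7 ru L.
Heavy syllables in the domain: 1, 4. The leftmost is syllable 1 (mem).
Primary stress: syllable 1 → ˈmem.sa.ru.po:.ka.na.ru.

1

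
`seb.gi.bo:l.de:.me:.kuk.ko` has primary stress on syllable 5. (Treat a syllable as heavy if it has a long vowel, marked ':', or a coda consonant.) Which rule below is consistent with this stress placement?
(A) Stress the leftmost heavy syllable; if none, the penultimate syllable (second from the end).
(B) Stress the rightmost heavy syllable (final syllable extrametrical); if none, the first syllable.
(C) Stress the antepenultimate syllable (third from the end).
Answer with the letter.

C

Rule A → syllable 1 (observed: 5).
Rule B → syllable 6 (observed: 5).
Rule C → syllable 5 ✓.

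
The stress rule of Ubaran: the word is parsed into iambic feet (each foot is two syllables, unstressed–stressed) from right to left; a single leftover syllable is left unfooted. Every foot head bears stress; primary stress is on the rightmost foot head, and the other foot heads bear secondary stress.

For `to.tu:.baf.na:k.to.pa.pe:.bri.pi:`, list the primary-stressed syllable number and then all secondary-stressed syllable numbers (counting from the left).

Parse right to left into iambic (σˈσ) feet: to (tu:.ˈbaf) (na:k.ˈto) (pa.ˈpe:) (bri.ˈpi:). Syllable 1 is left unfooted.
Foot heads (stressed positions): 3, 5, 7, 9.
End Rule Rightmost: primary stress on the rightmost head = syllable 9.
Secondary stress on 3, 5, 7: to.tu:.ˌbaf.na:k.ˌto.pa.ˌpe:.bri.ˈpi:.

primary 9, secondary 3, 5, 7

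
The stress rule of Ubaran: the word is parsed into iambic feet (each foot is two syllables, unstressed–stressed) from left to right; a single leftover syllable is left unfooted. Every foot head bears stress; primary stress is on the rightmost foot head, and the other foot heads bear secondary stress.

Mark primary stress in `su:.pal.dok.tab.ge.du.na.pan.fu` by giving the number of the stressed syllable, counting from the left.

Parse left to right into iambic (σˈσ) feet: (su:.ˈpal) (dok.ˈtab) (ge.ˈdu) (na.ˈpan) fu. Syllable 9 is left unfooted.
Foot heads (stressed positions): 2, 4, 6, 8.
End Rule Rightmost: primary stress on the rightmost head = syllable 8.
Primary stress: syllable 8 → su:.pal.dok.tab.ge.du.na.ˈpan.fu.

8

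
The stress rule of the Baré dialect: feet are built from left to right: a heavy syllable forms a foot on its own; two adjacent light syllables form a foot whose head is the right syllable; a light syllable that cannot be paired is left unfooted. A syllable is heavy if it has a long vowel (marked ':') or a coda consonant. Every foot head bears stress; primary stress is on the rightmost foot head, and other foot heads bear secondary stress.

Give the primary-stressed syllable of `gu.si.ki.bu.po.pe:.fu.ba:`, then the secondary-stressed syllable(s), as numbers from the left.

primary 8, secondary 2, 4, 6

Weights: 1 gu L, 2 si L, 3 ki L, 4 bu L, 5 po L, 6 pe: H, 7 fu L, 8 ba: H.
Parse left to right (heavy = foot alone; LL = one foot; stranded L unfooted): (gu.ˈsi) (ki.ˈbu) po (ˈpe:) fu (ˈba:).
Foot heads: 2, 4, 6, 8.
Primary stress on the rightmost head = syllable 8.
Secondary stress on 2, 4, 6: gu.ˌsi.ki.ˌbu.po.ˌpe:.fu.ˈba:.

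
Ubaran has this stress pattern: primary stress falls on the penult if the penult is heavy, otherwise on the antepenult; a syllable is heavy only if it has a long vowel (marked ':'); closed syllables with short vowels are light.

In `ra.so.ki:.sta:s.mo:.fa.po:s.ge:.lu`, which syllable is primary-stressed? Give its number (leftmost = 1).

8

Weights: 7 po:s H, 8 ge: H, 9 lu L.
The penult (syllable 8, ge:) is heavy, so it takes stress.
Primary stress: syllable 8 → ra.so.ki:.sta:s.mo:.fa.po:s.ˈge:.lu.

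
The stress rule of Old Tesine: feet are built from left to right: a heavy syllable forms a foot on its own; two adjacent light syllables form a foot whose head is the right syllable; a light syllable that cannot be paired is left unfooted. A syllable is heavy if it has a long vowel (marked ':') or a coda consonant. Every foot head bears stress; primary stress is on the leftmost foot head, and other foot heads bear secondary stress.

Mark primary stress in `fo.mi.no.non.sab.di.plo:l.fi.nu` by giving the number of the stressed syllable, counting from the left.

Weights: 1 fo L, 2 mi L, 3 no L, 4 non H, 5 sab H, 6 di L, 7 plo:l H, 8 fi L, 9 nu L.
Parse left to right (heavy = foot alone; LL = one foot; stranded L unfooted): (fo.ˈmi) no (ˈnon) (ˈsab) di (ˈplo:l) (fi.ˈnu).
Foot heads: 2, 4, 5, 7, 9.
Primary stress on the leftmost head = syllable 2.
Primary stress: syllable 2 → fo.ˈmi.no.non.sab.di.plo:l.fi.nu.

2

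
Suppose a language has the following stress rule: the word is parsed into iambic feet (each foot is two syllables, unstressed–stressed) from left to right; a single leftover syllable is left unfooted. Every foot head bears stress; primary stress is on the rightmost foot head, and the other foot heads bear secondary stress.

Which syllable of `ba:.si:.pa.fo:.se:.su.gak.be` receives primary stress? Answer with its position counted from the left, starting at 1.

Parse left to right into iambic (σˈσ) feet: (ba:.ˈsi:) (pa.ˈfo:) (se:.ˈsu) (gak.ˈbe).
Foot heads (stressed positions): 2, 4, 6, 8.
End Rule Rightmost: primary stress on the rightmost head = syllable 8.
Primary stress: syllable 8 → ba:.si:.pa.fo:.se:.su.gak.ˈbe.

8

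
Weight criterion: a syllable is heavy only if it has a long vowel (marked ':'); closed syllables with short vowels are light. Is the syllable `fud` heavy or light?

light

`fud`: short vowel, closed (coda /d/). Short vowel → light.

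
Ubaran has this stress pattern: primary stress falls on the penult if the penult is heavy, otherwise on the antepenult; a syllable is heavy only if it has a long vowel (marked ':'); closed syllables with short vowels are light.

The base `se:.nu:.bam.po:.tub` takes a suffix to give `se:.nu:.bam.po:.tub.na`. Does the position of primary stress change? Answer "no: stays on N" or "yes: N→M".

Base `se:.nu:.bam.po:.tub` (5 syllables):
  Weights: 3 bam L, 4 po: H, 5 tub L.
  The penult (syllable 4, po:) is heavy, so it takes stress.
  → primary stress on syllable 4.
Suffixed `se:.nu:.bam.po:.tub.na` (6 syllables):
  Weights: 4 po: H, 5 tub L, 6 na L.
  The penult (syllable 5, tub) is light, so stress falls on the antepenult (syllable 4, po:).
  → primary stress on syllable 4.

no: stays on 4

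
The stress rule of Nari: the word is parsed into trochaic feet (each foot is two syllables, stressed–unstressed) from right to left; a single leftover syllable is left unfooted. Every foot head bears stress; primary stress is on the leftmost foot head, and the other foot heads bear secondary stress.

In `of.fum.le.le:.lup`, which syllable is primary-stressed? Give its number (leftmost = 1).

2

Parse right to left into trochaic (ˈσσ) feet: of (ˈfum.le) (ˈle:.lup). Syllable 1 is left unfooted.
Foot heads (stressed positions): 2, 4.
End Rule Leftmost: primary stress on the leftmost head = syllable 2.
Primary stress: syllable 2 → of.ˈfum.le.le:.lup.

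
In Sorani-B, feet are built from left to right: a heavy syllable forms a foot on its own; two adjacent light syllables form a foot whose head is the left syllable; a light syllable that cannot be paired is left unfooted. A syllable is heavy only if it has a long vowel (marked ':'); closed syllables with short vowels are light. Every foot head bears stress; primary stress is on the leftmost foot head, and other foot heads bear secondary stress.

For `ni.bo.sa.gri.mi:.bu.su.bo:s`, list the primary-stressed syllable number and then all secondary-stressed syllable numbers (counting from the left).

Weights: 1 ni L, 2 bo L, 3 sa L, 4 gri L, 5 mi: H, 6 bu L, 7 su L, 8 bo:s H.
Parse left to right (heavy = foot alone; LL = one foot; stranded L unfooted): (ˈni.bo) (ˈsa.gri) (ˈmi:) (ˈbu.su) (ˈbo:s).
Foot heads: 1, 3, 5, 6, 8.
Primary stress on the leftmost head = syllable 1.
Secondary stress on 3, 5, 6, 8: ˈni.bo.ˌsa.gri.ˌmi:.ˌbu.su.ˌbo:s.

primary 1, secondary 3, 5, 6, 8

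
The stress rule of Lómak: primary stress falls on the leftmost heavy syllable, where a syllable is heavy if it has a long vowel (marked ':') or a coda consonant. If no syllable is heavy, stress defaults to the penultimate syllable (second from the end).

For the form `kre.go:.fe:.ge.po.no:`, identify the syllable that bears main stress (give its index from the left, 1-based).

2

Weights: 1 kre L, 2 go: H, 3 fe: H, 4 ge L, 5 po L, 6 no: H.
Heavy syllables in the domain: 2, 3, 6. The leftmost is syllable 2 (go:).
Primary stress: syllable 2 → kre.ˈgo:.fe:.ge.po.no:.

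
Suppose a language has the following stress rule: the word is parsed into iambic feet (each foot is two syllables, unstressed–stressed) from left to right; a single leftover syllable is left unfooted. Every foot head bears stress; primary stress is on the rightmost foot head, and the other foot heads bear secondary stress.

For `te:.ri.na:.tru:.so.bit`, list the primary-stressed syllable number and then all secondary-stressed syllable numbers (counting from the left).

Parse left to right into iambic (σˈσ) feet: (te:.ˈri) (na:.ˈtru:) (so.ˈbit).
Foot heads (stressed positions): 2, 4, 6.
End Rule Rightmost: primary stress on the rightmost head = syllable 6.
Secondary stress on 2, 4: te:.ˌri.na:.ˌtru:.so.ˈbit.

primary 6, secondary 2, 4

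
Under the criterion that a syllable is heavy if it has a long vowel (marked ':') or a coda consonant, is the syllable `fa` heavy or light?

light

`fa`: short vowel, open (no coda). Short vowel, open → light.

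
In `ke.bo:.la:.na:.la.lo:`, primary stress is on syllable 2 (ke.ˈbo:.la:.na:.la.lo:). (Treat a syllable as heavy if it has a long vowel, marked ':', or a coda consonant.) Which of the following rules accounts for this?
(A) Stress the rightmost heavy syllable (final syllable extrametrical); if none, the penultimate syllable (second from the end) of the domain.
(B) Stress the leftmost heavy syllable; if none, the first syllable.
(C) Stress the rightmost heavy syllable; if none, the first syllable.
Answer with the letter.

Rule A → syllable 4 (observed: 2).
Rule B → syllable 2 ✓.
Rule C → syllable 6 (observed: 2).

B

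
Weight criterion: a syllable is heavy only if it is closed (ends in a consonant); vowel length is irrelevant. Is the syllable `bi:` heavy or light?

`bi:`: long vowel, open (no coda). Open (no coda) → light.

light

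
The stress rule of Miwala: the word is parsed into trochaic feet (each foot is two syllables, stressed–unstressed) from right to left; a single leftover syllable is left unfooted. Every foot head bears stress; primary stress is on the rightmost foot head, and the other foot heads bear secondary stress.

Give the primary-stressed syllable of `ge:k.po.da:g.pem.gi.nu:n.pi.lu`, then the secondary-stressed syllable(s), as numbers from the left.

Parse right to left into trochaic (ˈσσ) feet: (ˈge:k.po) (ˈda:g.pem) (ˈgi.nu:n) (ˈpi.lu).
Foot heads (stressed positions): 1, 3, 5, 7.
End Rule Rightmost: primary stress on the rightmost head = syllable 7.
Secondary stress on 1, 3, 5: ˌge:k.po.ˌda:g.pem.ˌgi.nu:n.ˈpi.lu.

primary 7, secondary 1, 3, 5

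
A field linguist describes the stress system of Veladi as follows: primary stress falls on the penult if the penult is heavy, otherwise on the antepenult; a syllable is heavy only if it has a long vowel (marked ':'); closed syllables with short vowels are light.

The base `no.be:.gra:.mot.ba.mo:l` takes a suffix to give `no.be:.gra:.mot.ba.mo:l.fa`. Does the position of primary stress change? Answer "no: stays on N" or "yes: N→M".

yes: 4→6

Base `no.be:.gra:.mot.ba.mo:l` (6 syllables):
  Weights: 4 mot L, 5 ba L, 6 mo:l H.
  The penult (syllable 5, ba) is light, so stress falls on the antepenult (syllable 4, mot).
  → primary stress on syllable 4.
Suffixed `no.be:.gra:.mot.ba.mo:l.fa` (7 syllables):
  Weights: 5 ba L, 6 mo:l H, 7 fa L.
  The penult (syllable 6, mo:l) is heavy, so it takes stress.
  → primary stress on syllable 6.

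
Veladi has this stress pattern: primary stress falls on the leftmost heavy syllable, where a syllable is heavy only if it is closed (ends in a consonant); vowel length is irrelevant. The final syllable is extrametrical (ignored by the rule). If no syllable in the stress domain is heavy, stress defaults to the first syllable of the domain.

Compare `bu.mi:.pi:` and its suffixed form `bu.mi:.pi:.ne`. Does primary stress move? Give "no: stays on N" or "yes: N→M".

no: stays on 1

Base `bu.mi:.pi:` (3 syllables):
  The final syllable (3, pi:) is extrametrical; the stress domain is syllables 1–2.
  Weights: 1 bu L, 2 mi: L.
  No heavy syllable in the domain; default to the first syllable of the domain = syllable 1.
  → primary stress on syllable 1.
Suffixed `bu.mi:.pi:.ne` (4 syllables):
  The final syllable (4, ne) is extrametrical; the stress domain is syllables 1–3.
  Weights: 1 bu L, 2 mi: L, 3 pi: L.
  No heavy syllable in the domain; default to the first syllable of the domain = syllable 1.
  → primary stress on syllable 1.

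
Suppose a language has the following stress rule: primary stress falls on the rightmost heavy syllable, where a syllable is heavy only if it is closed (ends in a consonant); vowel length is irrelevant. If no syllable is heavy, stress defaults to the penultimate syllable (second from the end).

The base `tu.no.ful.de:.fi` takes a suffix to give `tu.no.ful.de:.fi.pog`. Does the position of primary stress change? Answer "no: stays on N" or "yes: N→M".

Base `tu.no.ful.de:.fi` (5 syllables):
  Weights: 1 tu L, 2 no L, 3 ful H, 4 de: L, 5 fi L.
  Heavy syllables in the domain: 3. The rightmost is syllable 3 (ful).
  → primary stress on syllable 3.
Suffixed `tu.no.ful.de:.fi.pog` (6 syllables):
  Weights: 1 tu L, 2 no L, 3 ful H, 4 de: L, 5 fi L, 6 pog H.
  Heavy syllables in the domain: 3, 6. The rightmost is syllable 6 (pog).
  → primary stress on syllable 6.

yes: 3→6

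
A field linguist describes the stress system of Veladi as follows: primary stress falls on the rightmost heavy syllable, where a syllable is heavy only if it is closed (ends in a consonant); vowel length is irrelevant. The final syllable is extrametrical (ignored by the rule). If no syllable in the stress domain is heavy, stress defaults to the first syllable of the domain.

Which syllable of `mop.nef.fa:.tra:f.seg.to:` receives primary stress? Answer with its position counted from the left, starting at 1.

The final syllable (6, to:) is extrametrical; the stress domain is syllables 1–5.
Weights: 1 mop H, 2 nef H, 3 fa: L, 4 tra:f H, 5 seg H.
Heavy syllables in the domain: 1, 2, 4, 5. The rightmost is syllable 5 (seg).
Primary stress: syllable 5 → mop.nef.fa:.tra:f.ˈseg.to:.

5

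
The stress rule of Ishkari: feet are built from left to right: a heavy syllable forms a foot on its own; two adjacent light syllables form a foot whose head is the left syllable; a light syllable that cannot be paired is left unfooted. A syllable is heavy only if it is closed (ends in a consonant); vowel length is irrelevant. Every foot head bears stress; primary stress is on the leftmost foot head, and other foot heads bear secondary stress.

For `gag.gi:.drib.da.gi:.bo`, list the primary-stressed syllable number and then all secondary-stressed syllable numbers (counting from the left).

primary 1, secondary 3, 4

Weights: 1 gag H, 2 gi: L, 3 drib H, 4 da L, 5 gi: L, 6 bo L.
Parse left to right (heavy = foot alone; LL = one foot; stranded L unfooted): (ˈgag) gi: (ˈdrib) (ˈda.gi:) bo.
Foot heads: 1, 3, 4.
Primary stress on the leftmost head = syllable 1.
Secondary stress on 3, 4: ˈgag.gi:.ˌdrib.ˌda.gi:.bo.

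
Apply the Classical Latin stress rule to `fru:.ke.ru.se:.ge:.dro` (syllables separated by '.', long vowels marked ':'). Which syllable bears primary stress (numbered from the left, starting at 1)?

Classical Latin: stress the penult if heavy (long vowel or closed), else the antepenult.
Weights: 4 se: H, 5 ge: H, 6 dro L.
The penult (syllable 5, ge:) is heavy, so it takes stress.
Stress on syllable 5: fru:.ke.ru.se:.ˈge:.dro.

5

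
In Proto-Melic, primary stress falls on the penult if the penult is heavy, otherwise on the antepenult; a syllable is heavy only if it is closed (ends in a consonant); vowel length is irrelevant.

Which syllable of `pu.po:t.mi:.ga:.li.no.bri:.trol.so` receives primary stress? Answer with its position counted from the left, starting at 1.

8

Weights: 7 bri: L, 8 trol H, 9 so L.
The penult (syllable 8, trol) is heavy, so it takes stress.
Primary stress: syllable 8 → pu.po:t.mi:.ga:.li.no.bri:.ˈtrol.so.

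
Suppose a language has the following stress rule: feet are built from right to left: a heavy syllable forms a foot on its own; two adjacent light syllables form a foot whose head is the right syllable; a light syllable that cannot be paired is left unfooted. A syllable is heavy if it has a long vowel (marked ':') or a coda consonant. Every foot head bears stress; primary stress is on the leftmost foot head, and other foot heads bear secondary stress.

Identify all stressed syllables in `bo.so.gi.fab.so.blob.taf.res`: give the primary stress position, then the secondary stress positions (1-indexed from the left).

Weights: 1 bo L, 2 so L, 3 gi L, 4 fab H, 5 so L, 6 blob H, 7 taf H, 8 res H.
Parse right to left (heavy = foot alone; LL = one foot; stranded L unfooted): bo (so.ˈgi) (ˈfab) so (ˈblob) (ˈtaf) (ˈres).
Foot heads: 3, 4, 6, 7, 8.
Primary stress on the leftmost head = syllable 3.
Secondary stress on 4, 6, 7, 8: bo.so.ˈgi.ˌfab.so.ˌblob.ˌtaf.ˌres.

primary 3, secondary 4, 6, 7, 8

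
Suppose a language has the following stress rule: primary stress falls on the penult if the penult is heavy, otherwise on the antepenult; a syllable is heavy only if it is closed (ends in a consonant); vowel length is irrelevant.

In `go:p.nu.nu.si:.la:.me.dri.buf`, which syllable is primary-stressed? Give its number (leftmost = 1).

Weights: 6 me L, 7 dri L, 8 buf H.
The penult (syllable 7, dri) is light, so stress falls on the antepenult (syllable 6, me).
Primary stress: syllable 6 → go:p.nu.nu.si:.la:.ˈme.dri.buf.

6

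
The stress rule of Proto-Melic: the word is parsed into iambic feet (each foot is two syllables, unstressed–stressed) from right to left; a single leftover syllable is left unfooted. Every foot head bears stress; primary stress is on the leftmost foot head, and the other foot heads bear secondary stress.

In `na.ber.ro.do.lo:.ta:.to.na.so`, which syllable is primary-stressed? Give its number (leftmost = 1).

Parse right to left into iambic (σˈσ) feet: na (ber.ˈro) (do.ˈlo:) (ta:.ˈto) (na.ˈso). Syllable 1 is left unfooted.
Foot heads (stressed positions): 3, 5, 7, 9.
End Rule Leftmost: primary stress on the leftmost head = syllable 3.
Primary stress: syllable 3 → na.ber.ˈro.do.lo:.ta:.to.na.so.

3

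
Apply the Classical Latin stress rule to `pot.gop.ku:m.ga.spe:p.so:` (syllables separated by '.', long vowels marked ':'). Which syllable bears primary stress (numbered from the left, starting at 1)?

Classical Latin: stress the penult if heavy (long vowel or closed), else the antepenult.
Weights: 4 ga L, 5 spe:p H, 6 so: H.
The penult (syllable 5, spe:p) is heavy, so it takes stress.
Stress on syllable 5: pot.gop.ku:m.ga.ˈspe:p.so:.

5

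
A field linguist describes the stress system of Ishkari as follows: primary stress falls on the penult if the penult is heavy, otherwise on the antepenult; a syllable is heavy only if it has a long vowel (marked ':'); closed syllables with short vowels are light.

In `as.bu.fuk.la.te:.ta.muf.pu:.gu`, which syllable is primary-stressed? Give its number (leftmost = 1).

Weights: 7 muf L, 8 pu: H, 9 gu L.
The penult (syllable 8, pu:) is heavy, so it takes stress.
Primary stress: syllable 8 → as.bu.fuk.la.te:.ta.muf.ˈpu:.gu.

8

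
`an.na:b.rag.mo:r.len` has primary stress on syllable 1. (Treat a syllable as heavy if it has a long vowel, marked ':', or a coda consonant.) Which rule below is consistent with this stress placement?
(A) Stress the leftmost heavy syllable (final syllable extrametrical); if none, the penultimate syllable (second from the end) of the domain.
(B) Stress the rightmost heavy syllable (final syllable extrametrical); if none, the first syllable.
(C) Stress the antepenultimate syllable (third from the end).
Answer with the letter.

Rule A → syllable 1 ✓.
Rule B → syllable 4 (observed: 1).
Rule C → syllable 3 (observed: 1).

A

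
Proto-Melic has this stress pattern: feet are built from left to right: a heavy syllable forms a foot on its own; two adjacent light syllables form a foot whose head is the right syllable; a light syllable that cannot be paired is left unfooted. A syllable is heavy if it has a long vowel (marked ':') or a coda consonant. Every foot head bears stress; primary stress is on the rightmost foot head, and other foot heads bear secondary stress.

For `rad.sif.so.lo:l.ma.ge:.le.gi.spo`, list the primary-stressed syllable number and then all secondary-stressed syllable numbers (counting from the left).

primary 8, secondary 1, 2, 4, 6

Weights: 1 rad H, 2 sif H, 3 so L, 4 lo:l H, 5 ma L, 6 ge: H, 7 le L, 8 gi L, 9 spo L.
Parse left to right (heavy = foot alone; LL = one foot; stranded L unfooted): (ˈrad) (ˈsif) so (ˈlo:l) ma (ˈge:) (le.ˈgi) spo.
Foot heads: 1, 2, 4, 6, 8.
Primary stress on the rightmost head = syllable 8.
Secondary stress on 1, 2, 4, 6: ˌrad.ˌsif.so.ˌlo:l.ma.ˌge:.le.ˈgi.spo.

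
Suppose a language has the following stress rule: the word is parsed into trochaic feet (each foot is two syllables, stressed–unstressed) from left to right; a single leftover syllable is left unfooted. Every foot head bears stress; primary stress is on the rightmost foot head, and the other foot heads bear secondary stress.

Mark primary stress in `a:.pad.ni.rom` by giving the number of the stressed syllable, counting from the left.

3

Parse left to right into trochaic (ˈσσ) feet: (ˈa:.pad) (ˈni.rom).
Foot heads (stressed positions): 1, 3.
End Rule Rightmost: primary stress on the rightmost head = syllable 3.
Primary stress: syllable 3 → a:.pad.ˈni.rom.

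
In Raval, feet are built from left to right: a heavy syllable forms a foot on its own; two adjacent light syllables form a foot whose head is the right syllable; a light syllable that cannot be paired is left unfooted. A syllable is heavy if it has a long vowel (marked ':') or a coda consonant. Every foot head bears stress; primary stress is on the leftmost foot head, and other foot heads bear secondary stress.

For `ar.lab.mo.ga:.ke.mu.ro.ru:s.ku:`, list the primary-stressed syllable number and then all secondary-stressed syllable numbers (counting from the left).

Weights: 1 ar H, 2 lab H, 3 mo L, 4 ga: H, 5 ke L, 6 mu L, 7 ro L, 8 ru:s H, 9 ku: H.
Parse left to right (heavy = foot alone; LL = one foot; stranded L unfooted): (ˈar) (ˈlab) mo (ˈga:) (ke.ˈmu) ro (ˈru:s) (ˈku:).
Foot heads: 1, 2, 4, 6, 8, 9.
Primary stress on the leftmost head = syllable 1.
Secondary stress on 2, 4, 6, 8, 9: ˈar.ˌlab.mo.ˌga:.ke.ˌmu.ro.ˌru:s.ˌku:.

primary 1, secondary 2, 4, 6, 8, 9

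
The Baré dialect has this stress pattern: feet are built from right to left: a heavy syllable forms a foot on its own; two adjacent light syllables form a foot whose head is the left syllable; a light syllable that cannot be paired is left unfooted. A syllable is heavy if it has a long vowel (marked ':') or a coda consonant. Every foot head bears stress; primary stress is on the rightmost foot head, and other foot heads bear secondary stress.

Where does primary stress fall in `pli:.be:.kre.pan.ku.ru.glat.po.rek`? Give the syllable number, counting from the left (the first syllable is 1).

Weights: 1 pli: H, 2 be: H, 3 kre L, 4 pan H, 5 ku L, 6 ru L, 7 glat H, 8 po L, 9 rek H.
Parse right to left (heavy = foot alone; LL = one foot; stranded L unfooted): (ˈpli:) (ˈbe:) kre (ˈpan) (ˈku.ru) (ˈglat) po (ˈrek).
Foot heads: 1, 2, 4, 5, 7, 9.
Primary stress on the rightmost head = syllable 9.
Primary stress: syllable 9 → pli:.be:.kre.pan.ku.ru.glat.po.ˈrek.

9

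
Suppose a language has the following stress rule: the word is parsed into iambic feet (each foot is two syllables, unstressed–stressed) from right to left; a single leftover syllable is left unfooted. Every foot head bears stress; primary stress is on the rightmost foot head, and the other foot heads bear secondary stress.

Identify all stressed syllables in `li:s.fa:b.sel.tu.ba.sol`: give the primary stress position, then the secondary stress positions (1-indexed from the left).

Parse right to left into iambic (σˈσ) feet: (li:s.ˈfa:b) (sel.ˈtu) (ba.ˈsol).
Foot heads (stressed positions): 2, 4, 6.
End Rule Rightmost: primary stress on the rightmost head = syllable 6.
Secondary stress on 2, 4: li:s.ˌfa:b.sel.ˌtu.ba.ˈsol.

primary 6, secondary 2, 4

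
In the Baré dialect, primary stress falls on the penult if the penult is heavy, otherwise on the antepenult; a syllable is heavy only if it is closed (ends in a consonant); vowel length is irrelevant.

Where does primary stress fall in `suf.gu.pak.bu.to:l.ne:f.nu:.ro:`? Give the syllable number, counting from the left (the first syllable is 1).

6

Weights: 6 ne:f H, 7 nu: L, 8 ro: L.
The penult (syllable 7, nu:) is light, so stress falls on the antepenult (syllable 6, ne:f).
Primary stress: syllable 6 → suf.gu.pak.bu.to:l.ˈne:f.nu:.ro:.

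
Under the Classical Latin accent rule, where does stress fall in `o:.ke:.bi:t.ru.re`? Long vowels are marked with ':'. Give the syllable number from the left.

Classical Latin: stress the penult if heavy (long vowel or closed), else the antepenult.
Weights: 3 bi:t H, 4 ru L, 5 re L.
The penult (syllable 4, ru) is light, so stress falls on the antepenult (syllable 3, bi:t).
Stress on syllable 3: o:.ke:.ˈbi:t.ru.re.

3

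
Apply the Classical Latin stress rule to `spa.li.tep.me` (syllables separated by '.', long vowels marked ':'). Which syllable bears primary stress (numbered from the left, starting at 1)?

3

Classical Latin: stress the penult if heavy (long vowel or closed), else the antepenult.
Weights: 2 li L, 3 tep H, 4 me L.
The penult (syllable 3, tep) is heavy, so it takes stress.
Stress on syllable 3: spa.li.ˈtep.me.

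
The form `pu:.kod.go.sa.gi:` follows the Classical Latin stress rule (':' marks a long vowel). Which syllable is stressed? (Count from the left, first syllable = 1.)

3

Classical Latin: stress the penult if heavy (long vowel or closed), else the antepenult.
Weights: 3 go L, 4 sa L, 5 gi: H.
The penult (syllable 4, sa) is light, so stress falls on the antepenult (syllable 3, go).
Stress on syllable 3: pu:.kod.ˈgo.sa.gi:.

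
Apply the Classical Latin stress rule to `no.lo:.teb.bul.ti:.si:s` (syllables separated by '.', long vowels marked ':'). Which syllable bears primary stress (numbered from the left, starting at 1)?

5

Classical Latin: stress the penult if heavy (long vowel or closed), else the antepenult.
Weights: 4 bul H, 5 ti: H, 6 si:s H.
The penult (syllable 5, ti:) is heavy, so it takes stress.
Stress on syllable 5: no.lo:.teb.bul.ˈti:.si:s.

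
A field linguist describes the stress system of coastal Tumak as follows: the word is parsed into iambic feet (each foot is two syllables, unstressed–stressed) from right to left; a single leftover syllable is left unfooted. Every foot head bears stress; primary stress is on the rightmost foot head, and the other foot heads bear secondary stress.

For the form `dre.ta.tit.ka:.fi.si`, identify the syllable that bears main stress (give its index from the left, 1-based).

6

Parse right to left into iambic (σˈσ) feet: (dre.ˈta) (tit.ˈka:) (fi.ˈsi).
Foot heads (stressed positions): 2, 4, 6.
End Rule Rightmost: primary stress on the rightmost head = syllable 6.
Primary stress: syllable 6 → dre.ta.tit.ka:.fi.ˈsi.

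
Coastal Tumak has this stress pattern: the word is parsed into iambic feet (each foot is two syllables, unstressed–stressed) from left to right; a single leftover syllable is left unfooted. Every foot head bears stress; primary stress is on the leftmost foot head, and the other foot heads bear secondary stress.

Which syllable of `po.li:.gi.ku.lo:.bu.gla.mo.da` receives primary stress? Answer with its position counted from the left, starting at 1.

Parse left to right into iambic (σˈσ) feet: (po.ˈli:) (gi.ˈku) (lo:.ˈbu) (gla.ˈmo) da. Syllable 9 is left unfooted.
Foot heads (stressed positions): 2, 4, 6, 8.
End Rule Leftmost: primary stress on the leftmost head = syllable 2.
Primary stress: syllable 2 → po.ˈli:.gi.ku.lo:.bu.gla.mo.da.

2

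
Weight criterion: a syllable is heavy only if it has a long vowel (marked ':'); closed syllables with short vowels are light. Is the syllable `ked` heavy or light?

light

`ked`: short vowel, closed (coda /d/). Short vowel → light.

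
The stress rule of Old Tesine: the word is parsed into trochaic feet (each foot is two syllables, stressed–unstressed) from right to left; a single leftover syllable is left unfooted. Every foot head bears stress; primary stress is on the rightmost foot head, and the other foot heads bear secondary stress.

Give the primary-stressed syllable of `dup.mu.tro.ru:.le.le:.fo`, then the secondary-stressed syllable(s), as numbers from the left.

primary 6, secondary 2, 4

Parse right to left into trochaic (ˈσσ) feet: dup (ˈmu.tro) (ˈru:.le) (ˈle:.fo). Syllable 1 is left unfooted.
Foot heads (stressed positions): 2, 4, 6.
End Rule Rightmost: primary stress on the rightmost head = syllable 6.
Secondary stress on 2, 4: dup.ˌmu.tro.ˌru:.le.ˈle:.fo.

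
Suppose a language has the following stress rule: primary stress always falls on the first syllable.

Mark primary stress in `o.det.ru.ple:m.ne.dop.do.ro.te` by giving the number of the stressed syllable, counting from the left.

1

The word has 9 syllables; the first syllable is syllable 1 (o).
Primary stress: syllable 1 → ˈo.det.ru.ple:m.ne.dop.do.ro.te.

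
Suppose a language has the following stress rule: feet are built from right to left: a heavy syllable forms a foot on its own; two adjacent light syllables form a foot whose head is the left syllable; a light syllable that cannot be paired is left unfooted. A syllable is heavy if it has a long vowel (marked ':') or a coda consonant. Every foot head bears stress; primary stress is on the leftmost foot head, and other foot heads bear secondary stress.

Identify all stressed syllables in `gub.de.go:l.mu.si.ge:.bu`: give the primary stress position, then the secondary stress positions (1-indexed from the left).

primary 1, secondary 3, 4, 6

Weights: 1 gub H, 2 de L, 3 go:l H, 4 mu L, 5 si L, 6 ge: H, 7 bu L.
Parse right to left (heavy = foot alone; LL = one foot; stranded L unfooted): (ˈgub) de (ˈgo:l) (ˈmu.si) (ˈge:) bu.
Foot heads: 1, 3, 4, 6.
Primary stress on the leftmost head = syllable 1.
Secondary stress on 3, 4, 6: ˈgub.de.ˌgo:l.ˌmu.si.ˌge:.bu.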